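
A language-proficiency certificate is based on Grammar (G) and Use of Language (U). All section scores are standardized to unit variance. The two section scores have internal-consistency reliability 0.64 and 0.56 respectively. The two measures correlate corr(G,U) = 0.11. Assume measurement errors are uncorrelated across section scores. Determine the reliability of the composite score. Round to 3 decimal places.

Var(G+U) = 2 + 2·[0.11] = 2 + 0.22 = 2.22.
Under uncorrelated errors the observed covariances equal the true-score covariances, so only the own-variance terms attenuate.
True-score variance = [0.64 + 0.56] + 0.22 = 1.2 + 0.22 = 1.42.
Reliability = 1.42 / 2.22 = 0.640.

0.640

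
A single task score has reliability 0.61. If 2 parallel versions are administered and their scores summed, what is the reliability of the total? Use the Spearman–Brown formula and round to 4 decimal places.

0.7578

ρ_k = kρ / (1 + (k−1)ρ) = 2·0.61 / (1 + 1·0.61) = 1.220 / 1.610 = 0.7578.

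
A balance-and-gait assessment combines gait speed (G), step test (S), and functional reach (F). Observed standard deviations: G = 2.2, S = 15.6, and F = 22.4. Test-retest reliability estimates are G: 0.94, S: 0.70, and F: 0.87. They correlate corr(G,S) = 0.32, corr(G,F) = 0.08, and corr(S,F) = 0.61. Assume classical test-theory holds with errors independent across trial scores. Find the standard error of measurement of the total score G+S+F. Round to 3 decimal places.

11.770

Var(total) = 749.96 + 456.166 = 1206.13.
True-score variance = 611.433 + 456.166 = 1067.6, so reliability = 0.8851.
Error variance = 1206.13 − 1067.6 = 138.527; SEM = √138.527 = 11.770.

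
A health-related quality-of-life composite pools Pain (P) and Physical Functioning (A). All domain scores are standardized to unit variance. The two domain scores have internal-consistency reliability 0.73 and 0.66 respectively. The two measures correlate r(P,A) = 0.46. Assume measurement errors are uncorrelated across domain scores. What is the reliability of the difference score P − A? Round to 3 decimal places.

0.435

Var(P−A) = 1 + 1 − 2·0.46 = 2 − 0.92 = 1.08.
Because errors are independent across components, Cov(Tᵢ,Tⱼ) = Cov(Xᵢ,Xⱼ); the off-diagonal part of the true-score variance is the same as above.
True-score variance = [0.73 + 0.66] − 0.92 = 1.39 − 0.92 = 0.47.
Reliability = 0.47 / 1.08 = 0.435.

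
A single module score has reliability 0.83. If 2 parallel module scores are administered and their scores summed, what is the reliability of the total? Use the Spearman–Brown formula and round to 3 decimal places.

0.907

ρ_k = kρ / (1 + (k−1)ρ) = 2·0.83 / (1 + 1·0.83) = 1.660 / 1.830 = 0.907.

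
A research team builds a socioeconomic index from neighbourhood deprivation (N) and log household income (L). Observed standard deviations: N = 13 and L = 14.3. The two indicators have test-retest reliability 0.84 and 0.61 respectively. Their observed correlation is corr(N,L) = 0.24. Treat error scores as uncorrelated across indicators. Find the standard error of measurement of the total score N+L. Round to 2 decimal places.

Var(total) = 373.49 + 89.232 = 462.722.
True-score variance = 266.699 + 89.232 = 355.931, so reliability = 0.7692.
Error variance = 462.722 − 355.931 = 106.791; SEM = √106.791 = 10.33.

10.33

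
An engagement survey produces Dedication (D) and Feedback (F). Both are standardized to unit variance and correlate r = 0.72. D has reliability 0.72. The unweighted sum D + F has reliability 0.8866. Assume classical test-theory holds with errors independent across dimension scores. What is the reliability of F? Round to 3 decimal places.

Var(D+F) = 2 + 2·0.72 = 3.440.
True-score variance = ρ_D + ρ_F + 2·0.72, so 0.8866 = (0.72 + ρ_F + 1.44) / 3.440.
ρ_F = 0.8866·3.440 − 0.72 − 1.44 = 0.890.

0.890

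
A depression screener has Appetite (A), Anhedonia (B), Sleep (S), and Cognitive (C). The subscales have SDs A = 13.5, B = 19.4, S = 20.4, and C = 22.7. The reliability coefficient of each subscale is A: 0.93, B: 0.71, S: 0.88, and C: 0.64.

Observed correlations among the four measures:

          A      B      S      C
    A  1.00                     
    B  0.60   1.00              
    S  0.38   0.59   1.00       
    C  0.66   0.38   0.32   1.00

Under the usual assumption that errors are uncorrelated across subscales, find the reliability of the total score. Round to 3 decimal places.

0.898

Var(A+B+S+C) = 13.5² + 19.4² + 20.4² + 22.7² + 2·[13.5·19.4·0.60 + 13.5·20.4·0.38 + 13.5·22.7·0.66 + 19.4·20.4·0.59 + 19.4·22.7·0.38 + 20.4·22.7·0.32] = 1490.06 + 2026.15 = 3516.21.
With uncorrelated errors the cross-covariances are all true-score covariance, so they carry over unchanged; only the diagonal terms shrink to ρᵢσᵢ².
True-score variance = [13.5²·0.93 + 19.4²·0.71 + 20.4²·0.88 + 22.7²·0.64] + 2026.15 = 1132.71 + 2026.15 = 3158.87.
Reliability = 3158.87 / 3516.21 = 0.898.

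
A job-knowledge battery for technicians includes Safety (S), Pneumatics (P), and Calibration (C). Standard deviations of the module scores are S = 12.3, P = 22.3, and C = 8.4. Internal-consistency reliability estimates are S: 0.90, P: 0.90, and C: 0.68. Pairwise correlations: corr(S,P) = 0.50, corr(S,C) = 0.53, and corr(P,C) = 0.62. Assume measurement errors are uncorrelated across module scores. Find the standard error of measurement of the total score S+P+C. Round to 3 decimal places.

9.351

Var(total) = 719.14 + 616.086 = 1335.23.
True-score variance = 631.703 + 616.086 = 1247.79, so reliability = 0.9345.
Error variance = 1335.23 − 1247.79 = 87.4372; SEM = √87.4372 = 9.351.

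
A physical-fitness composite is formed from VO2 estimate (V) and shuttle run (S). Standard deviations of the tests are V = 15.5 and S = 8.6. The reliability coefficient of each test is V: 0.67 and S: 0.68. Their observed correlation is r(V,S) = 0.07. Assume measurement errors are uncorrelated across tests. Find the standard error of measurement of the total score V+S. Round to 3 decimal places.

10.146

Var(total) = 314.21 + 18.662 = 332.872.
True-score variance = 211.26 + 18.662 = 229.922, so reliability = 0.6907.
Error variance = 332.872 − 229.922 = 102.95; SEM = √102.95 = 10.146.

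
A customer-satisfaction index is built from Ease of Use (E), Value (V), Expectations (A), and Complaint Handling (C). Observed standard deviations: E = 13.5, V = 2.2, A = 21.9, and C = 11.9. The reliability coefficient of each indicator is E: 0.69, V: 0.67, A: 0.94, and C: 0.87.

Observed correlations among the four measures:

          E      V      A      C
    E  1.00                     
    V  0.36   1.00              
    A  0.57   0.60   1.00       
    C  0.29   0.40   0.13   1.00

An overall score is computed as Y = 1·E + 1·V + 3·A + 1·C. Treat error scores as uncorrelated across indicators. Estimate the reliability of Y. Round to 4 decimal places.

0.9456

Var(Y) = 13.5² + 2.2² + 3²·21.9² + 11.9² + 2·[13.5·2.2·0.36 + 3·13.5·21.9·0.57 + 13.5·11.9·0.29 + 3·2.2·21.9·0.60 + 2.2·11.9·0.40 + 3·21.9·11.9·0.13] = 4645.19 + 1523.35 = 6168.54.
Because errors are independent across components, Cov(Tᵢ,Tⱼ) = Cov(Xᵢ,Xⱼ); the off-diagonal part of the true-score variance is the same as above.
True-score variance = [13.5²·0.69 + 2.2²·0.67 + 3²·21.9²·0.94 + 11.9²·0.87] + 1523.35 = 4309.7 + 1523.35 = 5833.05.
Reliability = 5833.05 / 6168.54 = 0.9456.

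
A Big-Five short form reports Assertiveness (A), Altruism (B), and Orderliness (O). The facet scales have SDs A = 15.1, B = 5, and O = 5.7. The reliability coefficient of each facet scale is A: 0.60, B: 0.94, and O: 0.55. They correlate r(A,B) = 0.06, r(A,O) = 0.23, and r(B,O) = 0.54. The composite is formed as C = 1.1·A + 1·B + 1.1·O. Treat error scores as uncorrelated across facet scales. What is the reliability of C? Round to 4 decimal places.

Var(C) = 1.1²·15.1² + 5² + 1.1²·5.7² + 2·[1.1·15.1·5·0.06 + 1.21·15.1·5.7·0.23 + 1.1·5·5.7·0.54] = 340.205 + 91.7306 = 431.936.
Because errors are independent across components, Cov(Tᵢ,Tⱼ) = Cov(Xᵢ,Xⱼ); the off-diagonal part of the true-score variance is the same as above.
True-score variance = [1.1²·15.1²·0.60 + 5²·0.94 + 1.1²·5.7²·0.55] + 91.7306 = 210.657 + 91.7306 = 302.388.
Reliability = 302.388 / 431.936 = 0.7001.

0.7001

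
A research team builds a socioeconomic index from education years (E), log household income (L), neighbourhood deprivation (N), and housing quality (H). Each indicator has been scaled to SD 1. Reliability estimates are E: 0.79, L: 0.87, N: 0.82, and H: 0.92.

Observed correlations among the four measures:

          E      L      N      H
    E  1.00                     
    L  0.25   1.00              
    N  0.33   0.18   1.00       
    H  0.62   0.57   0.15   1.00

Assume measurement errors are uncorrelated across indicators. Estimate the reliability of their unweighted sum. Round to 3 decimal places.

Var(E+L+N+H) = 4 + 2·[0.25 + 0.33 + 0.62 + 0.18 + 0.57 + 0.15] = 4 + 4.2 = 8.2.
Under uncorrelated errors the observed covariances equal the true-score covariances, so only the own-variance terms attenuate.
True-score variance = [0.79 + 0.87 + 0.82 + 0.92] + 4.2 = 3.4 + 4.2 = 7.6.
Reliability = 7.6 / 8.2 = 0.927.

0.927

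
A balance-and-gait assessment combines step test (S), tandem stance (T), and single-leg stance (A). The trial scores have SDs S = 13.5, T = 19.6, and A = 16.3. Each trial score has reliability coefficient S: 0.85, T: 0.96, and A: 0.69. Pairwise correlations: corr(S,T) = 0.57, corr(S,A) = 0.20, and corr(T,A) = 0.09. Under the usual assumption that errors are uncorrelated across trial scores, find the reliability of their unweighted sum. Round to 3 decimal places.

Var(S+T+A) = 13.5² + 19.6² + 16.3² + 2·[13.5·19.6·0.57 + 13.5·16.3·0.20 + 19.6·16.3·0.09] = 832.1 + 447.17 = 1279.27.
Under uncorrelated errors the observed covariances equal the true-score covariances, so only the own-variance terms attenuate.
True-score variance = [13.5²·0.85 + 19.6²·0.96 + 16.3²·0.69] + 447.17 = 707.032 + 447.17 = 1154.2.
Reliability = 1154.2 / 1279.27 = 0.902.

0.902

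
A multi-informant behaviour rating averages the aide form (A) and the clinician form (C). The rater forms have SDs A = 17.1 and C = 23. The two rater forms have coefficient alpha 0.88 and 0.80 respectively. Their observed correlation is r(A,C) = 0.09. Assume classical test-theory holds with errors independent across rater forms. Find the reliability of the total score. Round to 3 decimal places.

0.842

Var(A+C) = 17.1² + 23² + 2·[17.1·23·0.09] = 821.41 + 70.794 = 892.204.
With uncorrelated errors the cross-covariances are all true-score covariance, so they carry over unchanged; only the diagonal terms shrink to ρᵢσᵢ².
True-score variance = [17.1²·0.88 + 23²·0.80] + 70.794 = 680.521 + 70.794 = 751.315.
Reliability = 751.315 / 892.204 = 0.842.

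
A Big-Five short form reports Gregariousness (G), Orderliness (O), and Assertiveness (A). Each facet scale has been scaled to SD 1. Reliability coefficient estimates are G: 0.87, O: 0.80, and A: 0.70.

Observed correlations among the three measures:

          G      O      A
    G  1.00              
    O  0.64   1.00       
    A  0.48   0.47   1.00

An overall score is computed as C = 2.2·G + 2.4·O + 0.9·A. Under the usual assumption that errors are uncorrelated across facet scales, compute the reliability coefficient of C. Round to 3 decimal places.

0.908

Var(C) = 2.2² + 2.4² + 0.9² + 2·[5.28·0.64 + 1.98·0.48 + 2.16·0.47] = 11.41 + 10.6896 = 22.0996.
With uncorrelated errors the cross-covariances are all true-score covariance, so they carry over unchanged; only the diagonal terms shrink to ρᵢσᵢ².
True-score variance = [2.2²·0.87 + 2.4²·0.80 + 0.9²·0.70] + 10.6896 = 9.3858 + 10.6896 = 20.0754.
Reliability = 20.0754 / 22.0996 = 0.908.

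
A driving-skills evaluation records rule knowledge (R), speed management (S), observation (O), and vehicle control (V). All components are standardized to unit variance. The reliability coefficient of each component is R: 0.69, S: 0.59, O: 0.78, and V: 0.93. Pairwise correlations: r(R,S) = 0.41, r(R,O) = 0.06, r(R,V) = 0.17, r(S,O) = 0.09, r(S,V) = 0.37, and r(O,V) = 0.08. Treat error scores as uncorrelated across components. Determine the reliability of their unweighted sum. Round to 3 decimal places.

0.841

Var(R+S+O+V) = 4 + 2·[0.41 + 0.06 + 0.17 + 0.09 + 0.37 + 0.08] = 4 + 2.36 = 6.36.
Because errors are independent across components, Cov(Tᵢ,Tⱼ) = Cov(Xᵢ,Xⱼ); the off-diagonal part of the true-score variance is the same as above.
True-score variance = [0.69 + 0.59 + 0.78 + 0.93] + 2.36 = 2.99 + 2.36 = 5.35.
Reliability = 5.35 / 6.36 = 0.841.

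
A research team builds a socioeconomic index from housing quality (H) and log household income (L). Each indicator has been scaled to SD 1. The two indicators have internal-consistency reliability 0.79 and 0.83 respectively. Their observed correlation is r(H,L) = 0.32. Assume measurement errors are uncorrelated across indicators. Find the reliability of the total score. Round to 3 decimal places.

Var(H+L) = 2 + 2·[0.32] = 2 + 0.64 = 2.64.
With uncorrelated errors the cross-covariances are all true-score covariance, so they carry over unchanged; only the diagonal terms shrink to ρᵢσᵢ².
True-score variance = [0.79 + 0.83] + 0.64 = 1.62 + 0.64 = 2.26.
Reliability = 2.26 / 2.64 = 0.856.

0.856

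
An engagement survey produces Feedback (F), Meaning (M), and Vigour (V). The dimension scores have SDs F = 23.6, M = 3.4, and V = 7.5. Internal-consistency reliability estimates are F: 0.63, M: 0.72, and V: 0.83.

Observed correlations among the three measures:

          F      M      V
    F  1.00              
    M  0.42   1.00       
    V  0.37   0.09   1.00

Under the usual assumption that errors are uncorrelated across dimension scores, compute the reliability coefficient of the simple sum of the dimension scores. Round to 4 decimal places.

Var(F+M+V) = 23.6² + 3.4² + 7.5² + 2·[23.6·3.4·0.42 + 23.6·7.5·0.37 + 3.4·7.5·0.09] = 624.77 + 202.972 = 827.742.
Under uncorrelated errors the observed covariances equal the true-score covariances, so only the own-variance terms attenuate.
True-score variance = [23.6²·0.63 + 3.4²·0.72 + 7.5²·0.83] + 202.972 = 405.896 + 202.972 = 608.867.
Reliability = 608.867 / 827.742 = 0.7356.

0.7356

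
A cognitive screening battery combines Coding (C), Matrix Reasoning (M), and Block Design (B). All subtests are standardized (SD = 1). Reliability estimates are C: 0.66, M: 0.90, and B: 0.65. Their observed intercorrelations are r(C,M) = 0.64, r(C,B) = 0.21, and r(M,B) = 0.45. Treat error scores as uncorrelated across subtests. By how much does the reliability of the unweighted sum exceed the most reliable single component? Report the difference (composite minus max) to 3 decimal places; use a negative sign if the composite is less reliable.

-0.041

Var(sum) = 3 + 2.6 = 5.6; true-score variance = 2.21 + 2.6 = 4.81; composite reliability = 0.8589.
Max component reliability = 0.9000.
Difference = 0.8589 − 0.9000 = -0.041.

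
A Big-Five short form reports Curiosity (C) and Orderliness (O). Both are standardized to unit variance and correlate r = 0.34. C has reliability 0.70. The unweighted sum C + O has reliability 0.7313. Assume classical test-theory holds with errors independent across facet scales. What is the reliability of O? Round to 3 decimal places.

0.580

Var(C+O) = 2 + 2·0.34 = 2.680.
True-score variance = ρ_C + ρ_O + 2·0.34, so 0.7313 = (0.70 + ρ_O + 0.68) / 2.680.
ρ_O = 0.7313·2.680 − 0.70 − 0.68 = 0.580.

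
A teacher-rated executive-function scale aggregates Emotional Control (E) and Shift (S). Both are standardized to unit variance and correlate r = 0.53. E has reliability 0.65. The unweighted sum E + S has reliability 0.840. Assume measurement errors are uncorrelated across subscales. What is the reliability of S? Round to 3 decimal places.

0.860

Var(E+S) = 2 + 2·0.53 = 3.060.
True-score variance = ρ_E + ρ_S + 2·0.53, so 0.840 = (0.65 + ρ_S + 1.06) / 3.060.
ρ_S = 0.840·3.060 − 0.65 − 1.06 = 0.860.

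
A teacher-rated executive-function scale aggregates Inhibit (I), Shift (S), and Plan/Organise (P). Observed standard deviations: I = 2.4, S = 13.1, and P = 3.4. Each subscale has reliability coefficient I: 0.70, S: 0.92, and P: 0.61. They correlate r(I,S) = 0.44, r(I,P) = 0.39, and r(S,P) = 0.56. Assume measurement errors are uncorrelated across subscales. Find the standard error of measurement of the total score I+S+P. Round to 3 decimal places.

Var(total) = 188.93 + 83.9168 = 272.847.
True-score variance = 168.965 + 83.9168 = 252.882, so reliability = 0.9268.
Error variance = 272.847 − 252.882 = 19.9652; SEM = √19.9652 = 4.468.

4.468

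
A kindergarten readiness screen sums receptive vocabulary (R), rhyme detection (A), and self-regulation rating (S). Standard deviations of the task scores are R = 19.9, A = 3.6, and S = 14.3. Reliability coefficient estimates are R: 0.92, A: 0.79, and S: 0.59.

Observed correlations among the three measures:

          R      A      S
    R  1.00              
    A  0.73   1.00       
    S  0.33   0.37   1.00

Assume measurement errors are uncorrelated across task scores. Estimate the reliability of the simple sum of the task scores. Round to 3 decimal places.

Var(R+A+S) = 19.9² + 3.6² + 14.3² + 2·[19.9·3.6·0.73 + 19.9·14.3·0.33 + 3.6·14.3·0.37] = 613.46 + 330.506 = 943.966.
Under uncorrelated errors the observed covariances equal the true-score covariances, so only the own-variance terms attenuate.
True-score variance = [19.9²·0.92 + 3.6²·0.79 + 14.3²·0.59] + 330.506 = 495.217 + 330.506 = 825.722.
Reliability = 825.722 / 943.966 = 0.875.

0.875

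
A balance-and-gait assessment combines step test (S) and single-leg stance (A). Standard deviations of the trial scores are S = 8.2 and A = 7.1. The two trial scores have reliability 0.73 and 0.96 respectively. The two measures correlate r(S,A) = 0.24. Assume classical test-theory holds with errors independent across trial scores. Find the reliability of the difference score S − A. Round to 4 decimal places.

Var(S−A) = 8.2² + 7.1² − 2·8.2·7.1·0.24 = 117.65 − 27.9456 = 89.7044.
Under uncorrelated errors the observed covariances equal the true-score covariances, so only the own-variance terms attenuate.
True-score variance = [8.2²·0.73 + 7.1²·0.96] − 27.9456 = 97.4788 − 27.9456 = 69.5332.
Reliability = 69.5332 / 89.7044 = 0.7751.

0.7751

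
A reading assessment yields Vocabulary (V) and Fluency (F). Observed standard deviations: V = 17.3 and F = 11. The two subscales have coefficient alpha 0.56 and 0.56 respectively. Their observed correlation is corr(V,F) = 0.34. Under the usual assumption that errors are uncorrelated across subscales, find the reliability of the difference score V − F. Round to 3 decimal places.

Var(V−F) = 17.3² + 11² − 2·17.3·11·0.34 = 420.29 − 129.404 = 290.886.
Under uncorrelated errors the observed covariances equal the true-score covariances, so only the own-variance terms attenuate.
True-score variance = [17.3²·0.56 + 11²·0.56] − 129.404 = 235.362 − 129.404 = 105.958.
Reliability = 105.958 / 290.886 = 0.364.

0.364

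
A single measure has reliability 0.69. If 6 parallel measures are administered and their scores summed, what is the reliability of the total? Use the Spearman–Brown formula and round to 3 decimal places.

ρ_k = kρ / (1 + (k−1)ρ) = 6·0.69 / (1 + 5·0.69) = 4.140 / 4.450 = 0.930.

0.930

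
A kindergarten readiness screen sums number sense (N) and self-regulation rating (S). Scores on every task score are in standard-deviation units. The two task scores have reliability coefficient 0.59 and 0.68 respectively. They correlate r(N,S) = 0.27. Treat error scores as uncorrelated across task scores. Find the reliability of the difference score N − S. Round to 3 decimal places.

Var(N−S) = 1 + 1 − 2·0.27 = 2 − 0.54 = 1.46.
Because errors are independent across components, Cov(Tᵢ,Tⱼ) = Cov(Xᵢ,Xⱼ); the off-diagonal part of the true-score variance is the same as above.
True-score variance = [0.59 + 0.68] − 0.54 = 1.27 − 0.54 = 0.73.
Reliability = 0.73 / 1.46 = 0.500.

0.500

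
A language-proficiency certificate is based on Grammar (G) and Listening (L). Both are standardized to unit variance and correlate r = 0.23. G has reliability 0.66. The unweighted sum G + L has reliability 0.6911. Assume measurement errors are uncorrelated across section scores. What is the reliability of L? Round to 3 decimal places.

0.580

Var(G+L) = 2 + 2·0.23 = 2.460.
True-score variance = ρ_G + ρ_L + 2·0.23, so 0.6911 = (0.66 + ρ_L + 0.46) / 2.460.
ρ_L = 0.6911·2.460 − 0.66 − 0.46 = 0.580.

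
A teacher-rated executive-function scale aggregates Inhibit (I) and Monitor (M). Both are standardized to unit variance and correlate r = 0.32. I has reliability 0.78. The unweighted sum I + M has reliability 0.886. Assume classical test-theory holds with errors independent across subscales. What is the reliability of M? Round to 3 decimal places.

0.919

Var(I+M) = 2 + 2·0.32 = 2.640.
True-score variance = ρ_I + ρ_M + 2·0.32, so 0.886 = (0.78 + ρ_M + 0.64) / 2.640.
ρ_M = 0.886·2.640 − 0.78 − 0.64 = 0.919.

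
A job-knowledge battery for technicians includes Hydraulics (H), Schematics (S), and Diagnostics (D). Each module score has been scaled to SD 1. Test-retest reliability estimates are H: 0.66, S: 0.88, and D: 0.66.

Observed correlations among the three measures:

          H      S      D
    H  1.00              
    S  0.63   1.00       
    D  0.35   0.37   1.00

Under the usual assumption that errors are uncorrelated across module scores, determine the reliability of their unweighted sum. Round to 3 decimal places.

0.860

Var(H+S+D) = 3 + 2·[0.63 + 0.35 + 0.37] = 3 + 2.7 = 5.7.
With uncorrelated errors the cross-covariances are all true-score covariance, so they carry over unchanged; only the diagonal terms shrink to ρᵢσᵢ².
True-score variance = [0.66 + 0.88 + 0.66] + 2.7 = 2.2 + 2.7 = 4.9.
Reliability = 4.9 / 5.7 = 0.860.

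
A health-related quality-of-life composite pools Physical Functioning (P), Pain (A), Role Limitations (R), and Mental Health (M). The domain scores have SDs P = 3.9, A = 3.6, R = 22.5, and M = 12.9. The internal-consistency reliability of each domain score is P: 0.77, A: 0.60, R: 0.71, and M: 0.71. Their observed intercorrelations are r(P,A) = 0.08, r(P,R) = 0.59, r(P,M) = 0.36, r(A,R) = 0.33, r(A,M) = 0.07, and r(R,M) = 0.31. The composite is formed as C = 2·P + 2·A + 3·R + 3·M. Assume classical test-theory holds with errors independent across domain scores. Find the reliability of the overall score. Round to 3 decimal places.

Var(C) = 2²·3.9² + 2²·3.6² + 3²·22.5² + 3²·12.9² + 2·[4·3.9·3.6·0.08 + 6·3.9·22.5·0.59 + 6·3.9·12.9·0.36 + 6·3.6·22.5·0.33 + 6·3.6·12.9·0.07 + 9·22.5·12.9·0.31] = 6166.62 + 2826.96 = 8993.58.
Because errors are independent across components, Cov(Tᵢ,Tⱼ) = Cov(Xᵢ,Xⱼ); the off-diagonal part of the true-score variance is the same as above.
True-score variance = [2²·3.9²·0.77 + 2²·3.6²·0.60 + 3²·22.5²·0.71 + 3²·12.9²·0.71] + 2826.96 = 4376.25 + 2826.96 = 7203.21.
Reliability = 7203.21 / 8993.58 = 0.801.

0.801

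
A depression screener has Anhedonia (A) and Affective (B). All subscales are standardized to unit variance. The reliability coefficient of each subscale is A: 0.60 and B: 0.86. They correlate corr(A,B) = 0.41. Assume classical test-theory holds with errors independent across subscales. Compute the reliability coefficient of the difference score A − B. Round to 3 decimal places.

Var(A−B) = 1 + 1 − 2·0.41 = 2 − 0.82 = 1.18.
Because errors are independent across components, Cov(Tᵢ,Tⱼ) = Cov(Xᵢ,Xⱼ); the off-diagonal part of the true-score variance is the same as above.
True-score variance = [0.60 + 0.86] − 0.82 = 1.46 − 0.82 = 0.64.
Reliability = 0.64 / 1.18 = 0.542.

0.542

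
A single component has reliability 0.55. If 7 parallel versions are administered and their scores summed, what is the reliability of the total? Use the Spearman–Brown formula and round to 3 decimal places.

0.895

ρ_k = kρ / (1 + (k−1)ρ) = 7·0.55 / (1 + 6·0.55) = 3.850 / 4.300 = 0.895.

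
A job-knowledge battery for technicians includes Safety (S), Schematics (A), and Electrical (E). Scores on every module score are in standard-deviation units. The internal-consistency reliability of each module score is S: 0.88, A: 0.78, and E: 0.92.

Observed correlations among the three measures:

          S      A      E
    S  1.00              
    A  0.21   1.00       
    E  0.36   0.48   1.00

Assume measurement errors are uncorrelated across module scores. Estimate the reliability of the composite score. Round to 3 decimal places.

0.918

Var(S+A+E) = 3 + 2·[0.21 + 0.36 + 0.48] = 3 + 2.1 = 5.1.
Because errors are independent across components, Cov(Tᵢ,Tⱼ) = Cov(Xᵢ,Xⱼ); the off-diagonal part of the true-score variance is the same as above.
True-score variance = [0.88 + 0.78 + 0.92] + 2.1 = 2.58 + 2.1 = 4.68.
Reliability = 4.68 / 5.1 = 0.918.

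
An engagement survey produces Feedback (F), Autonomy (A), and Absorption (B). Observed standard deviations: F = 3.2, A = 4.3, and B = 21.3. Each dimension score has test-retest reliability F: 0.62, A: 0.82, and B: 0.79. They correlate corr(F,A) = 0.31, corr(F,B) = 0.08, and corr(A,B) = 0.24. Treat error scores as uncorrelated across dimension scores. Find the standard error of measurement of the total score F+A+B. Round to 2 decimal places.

Var(total) = 482.42 + 63.4 = 545.82.
True-score variance = 379.926 + 63.4 = 443.326, so reliability = 0.8122.
Error variance = 545.82 − 443.326 = 102.494; SEM = √102.494 = 10.12.

10.12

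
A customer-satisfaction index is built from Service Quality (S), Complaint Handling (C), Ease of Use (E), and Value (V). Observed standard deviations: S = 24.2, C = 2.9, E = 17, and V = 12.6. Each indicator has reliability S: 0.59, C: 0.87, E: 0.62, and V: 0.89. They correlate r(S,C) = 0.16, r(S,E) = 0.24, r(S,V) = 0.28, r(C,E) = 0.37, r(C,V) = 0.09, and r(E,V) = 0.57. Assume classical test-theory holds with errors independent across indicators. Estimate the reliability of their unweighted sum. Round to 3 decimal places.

Var(S+C+E+V) = 24.2² + 2.9² + 17² + 12.6² + 2·[24.2·2.9·0.16 + 24.2·17·0.24 + 24.2·12.6·0.28 + 2.9·17·0.37 + 2.9·12.6·0.09 + 17·12.6·0.57] = 1041.81 + 677.932 = 1719.74.
Because errors are independent across components, Cov(Tᵢ,Tⱼ) = Cov(Xᵢ,Xⱼ); the off-diagonal part of the true-score variance is the same as above.
True-score variance = [24.2²·0.59 + 2.9²·0.87 + 17²·0.62 + 12.6²·0.89] + 677.932 = 673.321 + 677.932 = 1351.25.
Reliability = 1351.25 / 1719.74 = 0.786.

0.786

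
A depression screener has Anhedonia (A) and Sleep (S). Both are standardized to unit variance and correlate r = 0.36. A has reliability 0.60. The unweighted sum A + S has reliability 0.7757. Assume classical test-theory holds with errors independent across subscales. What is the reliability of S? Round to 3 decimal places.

Var(A+S) = 2 + 2·0.36 = 2.720.
True-score variance = ρ_A + ρ_S + 2·0.36, so 0.7757 = (0.60 + ρ_S + 0.72) / 2.720.
ρ_S = 0.7757·2.720 − 0.60 − 0.72 = 0.790.

0.790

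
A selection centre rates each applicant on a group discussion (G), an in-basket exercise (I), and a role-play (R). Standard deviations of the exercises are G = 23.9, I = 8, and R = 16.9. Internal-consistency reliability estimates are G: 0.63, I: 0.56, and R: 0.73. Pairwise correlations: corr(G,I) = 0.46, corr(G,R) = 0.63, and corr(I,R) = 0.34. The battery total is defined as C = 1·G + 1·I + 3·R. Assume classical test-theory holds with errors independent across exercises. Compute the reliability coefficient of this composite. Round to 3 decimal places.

0.820

Var(C) = 23.9² + 8² + 3²·16.9² + 2·[23.9·8·0.46 + 3·23.9·16.9·0.63 + 3·8·16.9·0.34] = 3205.7 + 1978.49 = 5184.19.
Because errors are independent across components, Cov(Tᵢ,Tⱼ) = Cov(Xᵢ,Xⱼ); the off-diagonal part of the true-score variance is the same as above.
True-score variance = [23.9²·0.63 + 8²·0.56 + 3²·16.9²·0.73] + 1978.49 = 2272.16 + 1978.49 = 4250.65.
Reliability = 4250.65 / 5184.19 = 0.820.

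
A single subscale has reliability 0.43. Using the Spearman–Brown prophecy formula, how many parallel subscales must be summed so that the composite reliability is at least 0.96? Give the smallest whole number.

k ≥ ρ*(1−ρ₁)/(ρ₁(1−ρ*)) = 0.96·0.57 / (0.43·0.04) = 31.814.
Smallest integer k = 32.

32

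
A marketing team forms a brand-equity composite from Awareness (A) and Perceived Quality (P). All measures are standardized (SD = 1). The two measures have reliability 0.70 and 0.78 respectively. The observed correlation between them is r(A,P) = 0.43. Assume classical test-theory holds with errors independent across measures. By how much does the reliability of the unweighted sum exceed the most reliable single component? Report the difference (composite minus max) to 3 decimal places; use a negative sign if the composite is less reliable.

Var(sum) = 2 + 0.86 = 2.86; true-score variance = 1.48 + 0.86 = 2.34; composite reliability = 0.8182.
Max component reliability = 0.7800.
Difference = 0.8182 − 0.7800 = 0.038.

0.038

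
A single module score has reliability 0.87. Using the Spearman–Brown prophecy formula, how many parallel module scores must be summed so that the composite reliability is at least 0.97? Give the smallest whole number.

k ≥ ρ*(1−ρ₁)/(ρ₁(1−ρ*)) = 0.97·0.13 / (0.87·0.03) = 4.831.
Smallest integer k = 5.

5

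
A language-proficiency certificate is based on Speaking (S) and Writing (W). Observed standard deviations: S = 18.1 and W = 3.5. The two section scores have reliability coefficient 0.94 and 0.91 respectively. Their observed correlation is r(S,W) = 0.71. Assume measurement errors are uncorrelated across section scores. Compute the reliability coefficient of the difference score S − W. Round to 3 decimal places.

Var(S−W) = 18.1² + 3.5² − 2·18.1·3.5·0.71 = 339.86 − 89.957 = 249.903.
Because errors are independent across components, Cov(Tᵢ,Tⱼ) = Cov(Xᵢ,Xⱼ); the off-diagonal part of the true-score variance is the same as above.
True-score variance = [18.1²·0.94 + 3.5²·0.91] − 89.957 = 319.101 − 89.957 = 229.144.
Reliability = 229.144 / 249.903 = 0.917.

0.917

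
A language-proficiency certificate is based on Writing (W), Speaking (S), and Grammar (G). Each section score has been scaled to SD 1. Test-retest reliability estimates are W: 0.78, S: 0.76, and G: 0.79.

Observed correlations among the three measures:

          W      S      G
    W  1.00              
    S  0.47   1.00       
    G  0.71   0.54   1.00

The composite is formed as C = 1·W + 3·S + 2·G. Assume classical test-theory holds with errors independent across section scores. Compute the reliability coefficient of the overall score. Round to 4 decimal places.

0.8768

Var(C) = 1 + 3² + 2² + 2·[3·0.47 + 2·0.71 + 6·0.54] = 14 + 12.14 = 26.14.
With uncorrelated errors the cross-covariances are all true-score covariance, so they carry over unchanged; only the diagonal terms shrink to ρᵢσᵢ².
True-score variance = [0.78 + 3²·0.76 + 2²·0.79] + 12.14 = 10.78 + 12.14 = 22.92.
Reliability = 22.92 / 26.14 = 0.8768.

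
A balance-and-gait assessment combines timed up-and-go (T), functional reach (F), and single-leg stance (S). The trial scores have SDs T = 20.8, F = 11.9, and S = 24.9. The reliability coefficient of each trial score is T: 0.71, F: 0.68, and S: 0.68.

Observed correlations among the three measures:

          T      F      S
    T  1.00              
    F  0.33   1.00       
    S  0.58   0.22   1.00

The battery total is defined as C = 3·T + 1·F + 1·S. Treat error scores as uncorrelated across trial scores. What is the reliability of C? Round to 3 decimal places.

Var(C) = 3²·20.8² + 11.9² + 24.9² + 2·[3·20.8·11.9·0.33 + 3·20.8·24.9·0.58 + 11.9·24.9·0.22] = 4655.38 + 2422.83 = 7078.21.
Because errors are independent across components, Cov(Tᵢ,Tⱼ) = Cov(Xᵢ,Xⱼ); the off-diagonal part of the true-score variance is the same as above.
True-score variance = [3²·20.8²·0.71 + 11.9²·0.68 + 24.9²·0.68] + 2422.83 = 3282.47 + 2422.83 = 5705.3.
Reliability = 5705.3 / 7078.21 = 0.806.

0.806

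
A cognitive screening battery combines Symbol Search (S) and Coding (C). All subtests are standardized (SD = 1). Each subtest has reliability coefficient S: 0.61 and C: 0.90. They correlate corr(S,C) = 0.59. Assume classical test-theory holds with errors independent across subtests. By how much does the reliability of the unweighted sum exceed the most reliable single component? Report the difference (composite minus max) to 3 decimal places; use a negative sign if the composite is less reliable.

-0.054

Var(sum) = 2 + 1.18 = 3.18; true-score variance = 1.51 + 1.18 = 2.69; composite reliability = 0.8459.
Max component reliability = 0.9000.
Difference = 0.8459 − 0.9000 = -0.054.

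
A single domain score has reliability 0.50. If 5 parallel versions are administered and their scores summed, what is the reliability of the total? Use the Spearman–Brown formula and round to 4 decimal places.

ρ_k = kρ / (1 + (k−1)ρ) = 5·0.50 / (1 + 4·0.50) = 2.500 / 3.000 = 0.8333.

0.8333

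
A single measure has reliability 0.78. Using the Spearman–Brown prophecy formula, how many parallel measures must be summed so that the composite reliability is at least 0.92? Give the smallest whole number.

k ≥ ρ*(1−ρ₁)/(ρ₁(1−ρ*)) = 0.92·0.22 / (0.78·0.08) = 3.244.
Smallest integer k = 4.

4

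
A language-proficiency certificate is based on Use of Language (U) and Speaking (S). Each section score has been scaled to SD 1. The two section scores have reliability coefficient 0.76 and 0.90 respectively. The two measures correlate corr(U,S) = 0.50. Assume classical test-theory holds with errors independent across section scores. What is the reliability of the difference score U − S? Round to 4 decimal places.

Var(U−S) = 1 + 1 − 2·0.50 = 2 − 1 = 1.
Because errors are independent across components, Cov(Tᵢ,Tⱼ) = Cov(Xᵢ,Xⱼ); the off-diagonal part of the true-score variance is the same as above.
True-score variance = [0.76 + 0.90] − 1 = 1.66 − 1 = 0.66.
Reliability = 0.66 / 1 = 0.6600.

0.6600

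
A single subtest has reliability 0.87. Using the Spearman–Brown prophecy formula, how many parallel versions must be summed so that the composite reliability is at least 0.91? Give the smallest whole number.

2

k ≥ ρ*(1−ρ₁)/(ρ₁(1−ρ*)) = 0.91·0.13 / (0.87·0.09) = 1.511.
Smallest integer k = 2.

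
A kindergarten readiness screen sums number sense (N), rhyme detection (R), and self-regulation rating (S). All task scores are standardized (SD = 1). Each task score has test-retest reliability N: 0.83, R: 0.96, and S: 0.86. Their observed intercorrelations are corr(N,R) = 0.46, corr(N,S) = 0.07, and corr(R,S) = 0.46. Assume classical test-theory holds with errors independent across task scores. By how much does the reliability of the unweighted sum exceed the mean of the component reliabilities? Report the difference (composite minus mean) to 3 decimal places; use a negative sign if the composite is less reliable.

Var(sum) = 3 + 1.98 = 4.98; true-score variance = 2.65 + 1.98 = 4.63; composite reliability = 0.9297.
Mean component reliability = 0.8833.
Difference = 0.9297 − 0.8833 = 0.046.

0.046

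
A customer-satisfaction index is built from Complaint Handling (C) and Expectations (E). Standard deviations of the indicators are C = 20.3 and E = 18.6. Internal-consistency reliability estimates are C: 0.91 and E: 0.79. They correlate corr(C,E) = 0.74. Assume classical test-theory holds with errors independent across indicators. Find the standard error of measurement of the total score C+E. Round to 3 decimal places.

10.476

Var(total) = 758.05 + 558.818 = 1316.87.
True-score variance = 648.31 + 558.818 = 1207.13, so reliability = 0.9167.
Error variance = 1316.87 − 1207.13 = 109.74; SEM = √109.74 = 10.476.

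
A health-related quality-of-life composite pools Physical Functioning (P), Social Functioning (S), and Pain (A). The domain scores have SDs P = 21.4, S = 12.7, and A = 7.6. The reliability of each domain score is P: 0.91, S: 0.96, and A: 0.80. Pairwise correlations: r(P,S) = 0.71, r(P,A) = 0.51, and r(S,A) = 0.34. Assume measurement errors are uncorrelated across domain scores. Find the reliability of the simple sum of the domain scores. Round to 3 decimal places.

Var(P+S+A) = 21.4² + 12.7² + 7.6² + 2·[21.4·12.7·0.71 + 21.4·7.6·0.51 + 12.7·7.6·0.34] = 677.01 + 617.454 = 1294.46.
With uncorrelated errors the cross-covariances are all true-score covariance, so they carry over unchanged; only the diagonal terms shrink to ρᵢσᵢ².
True-score variance = [21.4²·0.91 + 12.7²·0.96 + 7.6²·0.80] + 617.454 = 617.79 + 617.454 = 1235.24.
Reliability = 1235.24 / 1294.46 = 0.954.

0.954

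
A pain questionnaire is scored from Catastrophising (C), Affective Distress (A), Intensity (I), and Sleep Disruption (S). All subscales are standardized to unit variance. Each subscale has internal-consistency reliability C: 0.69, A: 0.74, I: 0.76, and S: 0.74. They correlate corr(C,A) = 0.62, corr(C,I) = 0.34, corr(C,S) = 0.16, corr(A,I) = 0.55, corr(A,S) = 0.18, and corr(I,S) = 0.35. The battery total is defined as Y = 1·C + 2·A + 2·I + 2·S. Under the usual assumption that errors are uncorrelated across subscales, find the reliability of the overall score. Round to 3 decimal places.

0.872

Var(Y) = 1 + 2² + 2² + 2² + 2·[2·0.62 + 2·0.34 + 2·0.16 + 4·0.55 + 4·0.18 + 4·0.35] = 13 + 13.12 = 26.12.
Under uncorrelated errors the observed covariances equal the true-score covariances, so only the own-variance terms attenuate.
True-score variance = [0.69 + 2²·0.74 + 2²·0.76 + 2²·0.74] + 13.12 = 9.65 + 13.12 = 22.77.
Reliability = 22.77 / 26.12 = 0.872.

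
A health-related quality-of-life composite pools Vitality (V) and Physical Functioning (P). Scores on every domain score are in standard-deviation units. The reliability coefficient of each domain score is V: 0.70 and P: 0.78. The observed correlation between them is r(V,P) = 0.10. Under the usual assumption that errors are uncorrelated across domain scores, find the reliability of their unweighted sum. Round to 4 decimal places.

Var(V+P) = 2 + 2·[0.10] = 2 + 0.2 = 2.2.
With uncorrelated errors the cross-covariances are all true-score covariance, so they carry over unchanged; only the diagonal terms shrink to ρᵢσᵢ².
True-score variance = [0.70 + 0.78] + 0.2 = 1.48 + 0.2 = 1.68.
Reliability = 1.68 / 2.2 = 0.7636.

0.7636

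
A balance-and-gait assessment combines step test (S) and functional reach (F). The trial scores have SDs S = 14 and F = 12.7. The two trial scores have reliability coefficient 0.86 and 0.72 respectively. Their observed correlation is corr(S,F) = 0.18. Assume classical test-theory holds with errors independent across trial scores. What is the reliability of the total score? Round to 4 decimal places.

Var(S+F) = 14² + 12.7² + 2·[14·12.7·0.18] = 357.29 + 64.008 = 421.298.
With uncorrelated errors the cross-covariances are all true-score covariance, so they carry over unchanged; only the diagonal terms shrink to ρᵢσᵢ².
True-score variance = [14²·0.86 + 12.7²·0.72] + 64.008 = 284.689 + 64.008 = 348.697.
Reliability = 348.697 / 421.298 = 0.8277.

0.8277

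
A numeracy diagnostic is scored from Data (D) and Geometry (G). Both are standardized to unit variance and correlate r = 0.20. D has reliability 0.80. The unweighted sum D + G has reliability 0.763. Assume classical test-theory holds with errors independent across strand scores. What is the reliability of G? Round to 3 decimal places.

Var(D+G) = 2 + 2·0.20 = 2.400.
True-score variance = ρ_D + ρ_G + 2·0.20, so 0.763 = (0.80 + ρ_G + 0.40) / 2.400.
ρ_G = 0.763·2.400 − 0.80 − 0.40 = 0.631.

0.631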